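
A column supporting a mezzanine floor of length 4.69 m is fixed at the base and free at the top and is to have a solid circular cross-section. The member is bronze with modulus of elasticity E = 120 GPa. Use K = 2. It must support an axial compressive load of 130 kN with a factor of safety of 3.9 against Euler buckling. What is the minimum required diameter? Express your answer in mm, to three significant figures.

Required P_cr = n·P = 3.9 × 130 = 507.0 kN
L_e = K·L = 2 × 4.69 = 9.380 m
Required I = P_cr·L_e²/(π²E) = 5.070×10^5 × 9.380² / (π² × 1.20×10^11) = 3.766×10^-5 m⁴
I_req = 3.766×10^7 mm⁴
Solid circle: I = πd⁴/64  ⇒  d = (64I/π)^(1/4) = (64×3.766×10^7/π)^(1/4) = 166 mm

d ≈ 166 mm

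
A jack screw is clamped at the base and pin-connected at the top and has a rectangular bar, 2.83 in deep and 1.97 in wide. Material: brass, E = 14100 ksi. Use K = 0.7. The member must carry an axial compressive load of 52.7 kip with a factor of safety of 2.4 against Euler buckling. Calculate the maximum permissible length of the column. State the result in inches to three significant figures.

L_max ≈ 63.6 in

Buckling occurs about the weak axis: I_min = h·b³/12 with b = 1.97 in (the shorter side).
I_min = 2.83×1.97³/12 = 1.803 in⁴
Required critical load P_cr = n·P = 2.4 × 52.7 = 126.5 kip = 1.265×10^5 lb
From P_cr = π²EI/(K·L)²:  L = (1/K)·√(π²EI/P_cr) = (1/0.7)·√(π²×1.41×10^7×1.803/1.265×10^5)
L = 63.6 in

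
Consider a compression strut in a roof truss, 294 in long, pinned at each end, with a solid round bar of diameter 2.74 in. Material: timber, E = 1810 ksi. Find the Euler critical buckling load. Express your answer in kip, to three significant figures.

I = πd⁴/64 = π×2.74⁴/64 = 2.767 in⁴
Effective length L_e = K·L = 1 × 294 = 294.0 in
P_cr = π²EI / L_e² = π² × 1810×10³ × 2.767 / 294.0² = 571.8 lb

P_cr ≈ 0.572 kip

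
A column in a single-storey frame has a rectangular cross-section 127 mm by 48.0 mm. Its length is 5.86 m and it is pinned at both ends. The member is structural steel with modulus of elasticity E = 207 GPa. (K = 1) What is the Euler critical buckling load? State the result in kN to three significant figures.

P_cr ≈ 69.6 kN

Buckling occurs about the weak axis: I_min = h·b³/12 with b = 48.0 mm (the shorter side).
I_min = 127×48.0³/12 = 1.170×10^6 mm⁴
I = 1.170×10^6 mm⁴ = 1.170×10^-6 m⁴
Effective length L_e = K·L = 1 × 5.86 = 5.860 m
P_cr = π²EI / L_e² = π² × 207×10⁹ × 1.170×10^-6 / 5.860² = 6.963×10^4 N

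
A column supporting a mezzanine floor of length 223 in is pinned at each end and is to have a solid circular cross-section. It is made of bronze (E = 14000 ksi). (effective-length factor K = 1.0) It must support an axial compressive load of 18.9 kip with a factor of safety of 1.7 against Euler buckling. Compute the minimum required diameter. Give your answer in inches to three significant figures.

d ≈ 3.92 in

Required P_cr = n·P = 1.7 × 18.9 = 32.13 kip
L_e = K·L = 1 × 223 = 223.0 in
Required I = P_cr·L_e²/(π²E) = 3.213×10^4 × 223.0² / (π² × 1.40×10^7) = 11.56 in⁴
Solid circle: I = πd⁴/64  ⇒  d = (64I/π)^(1/4) = (64×11.56/π)^(1/4) = 3.92 in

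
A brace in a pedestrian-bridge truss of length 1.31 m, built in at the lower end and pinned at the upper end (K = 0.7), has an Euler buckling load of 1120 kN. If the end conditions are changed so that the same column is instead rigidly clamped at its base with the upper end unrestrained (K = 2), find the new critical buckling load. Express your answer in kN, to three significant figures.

P_cr ≈ 137 kN

P_cr ∝ 1/K², so P_cr,new = P_cr,old × (K_old/K_new)² = 1120 × (0.7/2)²
= 1120 × 0.1225 = 137 kN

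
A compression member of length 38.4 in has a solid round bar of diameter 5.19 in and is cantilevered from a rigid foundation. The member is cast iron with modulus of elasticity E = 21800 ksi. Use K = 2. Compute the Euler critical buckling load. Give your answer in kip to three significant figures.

P_cr ≈ 1300 kip

I = πd⁴/64 = π×5.19⁴/64 = 35.62 in⁴
Effective length L_e = K·L = 2 × 38.4 = 76.80 in
P_cr = π²EI / L_e² = π² × 21800×10³ × 35.62 / 76.80² = 1.299×10^6 lb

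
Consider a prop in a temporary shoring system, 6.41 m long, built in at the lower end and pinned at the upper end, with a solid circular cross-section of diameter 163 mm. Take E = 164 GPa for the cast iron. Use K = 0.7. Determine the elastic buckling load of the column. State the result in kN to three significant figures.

I = πd⁴/64 = π×163⁴/64 = 3.465×10^7 mm⁴
I = 3.465×10^7 mm⁴ = 3.465×10^-5 m⁴
Effective length L_e = K·L = 0.7 × 6.41 = 4.487 m
P_cr = π²EI / L_e² = π² × 164×10⁹ × 3.465×10^-5 / 4.487² = 2.786×10^6 N

P_cr ≈ 2790 kN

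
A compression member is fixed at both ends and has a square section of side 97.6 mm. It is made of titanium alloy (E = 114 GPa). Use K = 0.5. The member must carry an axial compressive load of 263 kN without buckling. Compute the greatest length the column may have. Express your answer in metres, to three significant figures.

L_max ≈ 11.4 m

I = a⁴/12 = 97.6⁴/12 = 7.562×10^6 mm⁴
I = 7.562×10^-6 m⁴
At the buckling limit P_cr = P = 2.630×10^5 N
From P_cr = π²EI/(K·L)²:  L = (1/K)·√(π²EI/P_cr) = (1/0.5)·√(π²×1.14×10^11×7.562×10^-6/2.630×10^5)
L = 11.4 m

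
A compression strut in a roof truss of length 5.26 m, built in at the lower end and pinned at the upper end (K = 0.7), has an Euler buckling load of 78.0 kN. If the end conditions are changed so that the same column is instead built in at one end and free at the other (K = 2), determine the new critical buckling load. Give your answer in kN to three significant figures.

P_cr ≈ 9.55 kN

P_cr ∝ 1/K², so P_cr,new = P_cr,old × (K_old/K_new)² = 78.0 × (0.7/2)²
= 78.0 × 0.1225 = 9.55 kN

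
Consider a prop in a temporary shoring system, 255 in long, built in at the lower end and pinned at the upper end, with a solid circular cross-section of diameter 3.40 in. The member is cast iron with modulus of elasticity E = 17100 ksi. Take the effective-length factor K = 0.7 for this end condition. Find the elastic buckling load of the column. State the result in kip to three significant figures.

I = πd⁴/64 = π×3.40⁴/64 = 6.560 in⁴
Effective length L_e = K·L = 0.7 × 255 = 178.5 in
P_cr = π²EI / L_e² = π² × 17100×10³ × 6.560 / 178.5² = 3.475×10^4 lb

P_cr ≈ 34.7 kip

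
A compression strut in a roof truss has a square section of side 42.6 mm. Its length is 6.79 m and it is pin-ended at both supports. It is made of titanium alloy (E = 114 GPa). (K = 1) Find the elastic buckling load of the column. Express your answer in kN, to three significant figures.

P_cr ≈ 6.70 kN

I = a⁴/12 = 42.6⁴/12 = 2.744×10^5 mm⁴
I = 2.744×10^5 mm⁴ = 2.744×10^-7 m⁴
Effective length L_e = K·L = 1 × 6.79 = 6.790 m
P_cr = π²EI / L_e² = π² × 114×10⁹ × 2.744×10^-7 / 6.790² = 6.698×10^3 N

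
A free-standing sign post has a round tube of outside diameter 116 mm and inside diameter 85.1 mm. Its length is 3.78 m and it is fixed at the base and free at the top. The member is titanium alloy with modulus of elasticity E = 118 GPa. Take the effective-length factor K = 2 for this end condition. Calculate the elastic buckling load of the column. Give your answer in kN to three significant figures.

P_cr ≈ 129 kN

d_o = 116 mm, d_i = 85.1 mm
I = π(d_o⁴ − d_i⁴)/64 = π(116⁴ − 85.10⁴)/64 = 6.313×10^6 mm⁴
I = 6.313×10^6 mm⁴ = 6.313×10^-6 m⁴
Effective length L_e = K·L = 2 × 3.78 = 7.560 m
P_cr = π²EI / L_e² = π² × 118×10⁹ × 6.313×10^-6 / 7.560² = 1.286×10^5 N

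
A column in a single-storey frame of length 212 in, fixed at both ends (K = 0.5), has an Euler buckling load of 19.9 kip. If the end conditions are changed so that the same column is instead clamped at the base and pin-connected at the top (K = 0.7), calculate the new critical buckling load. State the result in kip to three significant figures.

P_cr ∝ 1/K², so P_cr,new = P_cr,old × (K_old/K_new)² = 19.9 × (0.5/0.7)²
= 19.9 × 0.5102 = 10.2 kip

P_cr ≈ 10.2 kip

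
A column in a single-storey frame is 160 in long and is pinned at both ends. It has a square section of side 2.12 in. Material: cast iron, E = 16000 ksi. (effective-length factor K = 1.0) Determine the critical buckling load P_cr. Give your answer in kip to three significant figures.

P_cr ≈ 10.4 kip

I = a⁴/12 = 2.12⁴/12 = 1.683 in⁴
Effective length L_e = K·L = 1 × 160 = 160.0 in
P_cr = π²EI / L_e² = π² × 16000×10³ × 1.683 / 160.0² = 1.038×10^4 lb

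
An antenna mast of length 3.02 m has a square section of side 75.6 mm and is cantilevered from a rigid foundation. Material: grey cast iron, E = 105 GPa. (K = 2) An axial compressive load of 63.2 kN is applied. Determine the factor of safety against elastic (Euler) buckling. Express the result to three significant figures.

I = a⁴/12 = 75.6⁴/12 = 2.722×10^6 mm⁴
I = 2.722×10^6 mm⁴ = 2.722×10^-6 m⁴
Effective length L_e = K·L = 2 × 3.02 = 6.040 m
P_cr = π²EI / L_e² = π² × 105×10⁹ × 2.722×10^-6 / 6.040² = 7.733×10^4 N
Factor of safety n = P_cr / P = 77.325 / 63.2 = 1.22

n ≈ 1.22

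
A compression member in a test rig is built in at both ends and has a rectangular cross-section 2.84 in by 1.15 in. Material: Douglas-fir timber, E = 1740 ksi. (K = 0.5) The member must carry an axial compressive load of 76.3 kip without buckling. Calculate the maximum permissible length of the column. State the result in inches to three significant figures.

L_max ≈ 18.0 in

Buckling occurs about the weak axis: I_min = h·b³/12 with b = 1.15 in (the shorter side).
I_min = 2.84×1.15³/12 = 0.3599 in⁴
At the buckling limit P_cr = P = 7.630×10^4 lb
From P_cr = π²EI/(K·L)²:  L = (1/K)·√(π²EI/P_cr) = (1/0.5)·√(π²×1.74×10^6×0.3599/7.630×10^4)
L = 18.0 in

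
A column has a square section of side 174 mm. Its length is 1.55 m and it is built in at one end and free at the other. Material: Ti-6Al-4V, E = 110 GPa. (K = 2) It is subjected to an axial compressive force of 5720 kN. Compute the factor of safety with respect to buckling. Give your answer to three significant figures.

n ≈ 1.51

I = a⁴/12 = 174⁴/12 = 7.639×10^7 mm⁴
I = 7.639×10^7 mm⁴ = 7.639×10^-5 m⁴
Effective length L_e = K·L = 2 × 1.55 = 3.100 m
P_cr = π²EI / L_e² = π² × 110×10⁹ × 7.639×10^-5 / 3.100² = 8.629×10^6 N
Factor of safety n = P_cr / P = 8629.5 / 5720 = 1.51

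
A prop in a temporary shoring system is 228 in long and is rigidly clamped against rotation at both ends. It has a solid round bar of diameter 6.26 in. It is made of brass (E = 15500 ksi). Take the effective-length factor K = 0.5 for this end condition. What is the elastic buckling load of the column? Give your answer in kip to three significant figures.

I = πd⁴/64 = π×6.26⁴/64 = 75.38 in⁴
Effective length L_e = K·L = 0.5 × 228 = 114.0 in
P_cr = π²EI / L_e² = π² × 15500×10³ × 75.38 / 114.0² = 8.873×10^5 lb

P_cr ≈ 887 kip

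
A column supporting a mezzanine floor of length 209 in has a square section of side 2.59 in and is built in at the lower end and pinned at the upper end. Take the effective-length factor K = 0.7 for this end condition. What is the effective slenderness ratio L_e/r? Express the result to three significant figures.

λ ≈ 196

For a square r = a/√12 = 2.59/√12 = 0.7477 in
L_e = K·L = 0.7 × 209 = 146.3 in
λ = L_e / r_min = 146.30 / 0.7477 = 196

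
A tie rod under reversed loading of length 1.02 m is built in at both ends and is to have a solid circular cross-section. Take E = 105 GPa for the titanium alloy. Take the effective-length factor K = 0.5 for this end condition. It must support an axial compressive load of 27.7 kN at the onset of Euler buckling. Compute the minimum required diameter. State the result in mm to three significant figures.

d ≈ 19.4 mm

L_e = K·L = 0.5 × 1.02 = 0.5100 m
Required I = P_cr·L_e²/(π²E) = 2.770×10^4 × 0.5100² / (π² × 1.05×10^11) = 6.952×10^-9 m⁴
I_req = 6.952×10^3 mm⁴
Solid circle: I = πd⁴/64  ⇒  d = (64I/π)^(1/4) = (64×6.952×10^3/π)^(1/4) = 19.4 mm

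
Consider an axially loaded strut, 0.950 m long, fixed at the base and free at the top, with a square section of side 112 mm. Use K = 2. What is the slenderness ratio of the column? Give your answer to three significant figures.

λ ≈ 58.8

For a square r = a/√12 = 112/√12 = 32.33 mm
L_e = K·L = 2 × 0.950 m = 1.900 m = 1900.0 mm
λ = L_e / r_min = 1900.0 / 32.33 = 58.8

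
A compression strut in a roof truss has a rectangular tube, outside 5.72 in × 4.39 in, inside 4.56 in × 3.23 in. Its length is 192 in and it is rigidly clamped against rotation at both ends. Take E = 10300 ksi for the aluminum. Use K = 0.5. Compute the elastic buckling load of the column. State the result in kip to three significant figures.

Weak-axis I_min = (h_o·b_o³ − h_i·b_i³)/12 with b_o = 4.39, b_i = 3.230 in (shorter outer/inner sides).
I_min = (5.72×4.39³ − 4.560×3.230³)/12 = 27.52 in⁴
Effective length L_e = K·L = 0.5 × 192 = 96.00 in
P_cr = π²EI / L_e² = π² × 10300×10³ × 27.52 / 96.00² = 3.036×10^5 lb

P_cr ≈ 304 kip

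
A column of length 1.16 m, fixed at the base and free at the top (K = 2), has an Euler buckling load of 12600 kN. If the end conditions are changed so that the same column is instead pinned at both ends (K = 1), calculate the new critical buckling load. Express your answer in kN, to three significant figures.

P_cr ≈ 50400 kN

P_cr ∝ 1/K², so P_cr,new = P_cr,old × (K_old/K_new)² = 12600 × (2/1)²
= 12600 × 4.000 = 50400 kN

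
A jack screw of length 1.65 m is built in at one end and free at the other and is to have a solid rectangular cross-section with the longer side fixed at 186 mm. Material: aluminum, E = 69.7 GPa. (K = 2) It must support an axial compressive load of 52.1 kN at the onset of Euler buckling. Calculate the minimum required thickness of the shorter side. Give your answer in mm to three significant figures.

L_e = K·L = 2 × 1.65 = 3.300 m
Required I = P_cr·L_e²/(π²E) = 5.210×10^4 × 3.300² / (π² × 6.97×10^10) = 8.248×10^-7 m⁴
I_req = 8.248×10^5 mm⁴
Rectangle, weak axis: I_min = h·b³/12 with h = 186 mm fixed  ⇒  b = (12I/h)^(1/3) = 37.6 mm

b ≈ 37.6 mm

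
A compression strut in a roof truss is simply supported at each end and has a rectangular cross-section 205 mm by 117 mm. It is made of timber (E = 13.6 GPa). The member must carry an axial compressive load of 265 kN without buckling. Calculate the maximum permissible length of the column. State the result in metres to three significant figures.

L_max ≈ 3.72 m

Buckling occurs about the weak axis: I_min = h·b³/12 with b = 117 mm (the shorter side).
I_min = 205×117³/12 = 2.736×10^7 mm⁴
I = 2.736×10^-5 m⁴
At the buckling limit P_cr = P = 2.650×10^5 N
From P_cr = π²EI/(K·L)²:  L = (1/K)·√(π²EI/P_cr) = (1/1)·√(π²×1.36×10^10×2.736×10^-5/2.650×10^5)
L = 3.72 m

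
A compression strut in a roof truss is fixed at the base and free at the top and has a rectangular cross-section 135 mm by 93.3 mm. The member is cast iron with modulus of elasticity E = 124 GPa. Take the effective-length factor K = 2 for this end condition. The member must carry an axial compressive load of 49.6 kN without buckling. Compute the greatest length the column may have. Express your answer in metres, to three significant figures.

L_max ≈ 7.51 m

Buckling occurs about the weak axis: I_min = h·b³/12 with b = 93.3 mm (the shorter side).
I_min = 135×93.3³/12 = 9.137×10^6 mm⁴
I = 9.137×10^-6 m⁴
At the buckling limit P_cr = P = 4.960×10^4 N
From P_cr = π²EI/(K·L)²:  L = (1/K)·√(π²EI/P_cr) = (1/2)·√(π²×1.24×10^11×9.137×10^-6/4.960×10^4)
L = 7.51 m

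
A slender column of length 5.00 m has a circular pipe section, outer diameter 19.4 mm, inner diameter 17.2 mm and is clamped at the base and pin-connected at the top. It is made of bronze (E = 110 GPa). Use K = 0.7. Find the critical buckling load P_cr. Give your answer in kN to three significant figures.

P_cr ≈ 0.235 kN

d_o = 19.4 mm, d_i = 17.2 mm
I = π(d_o⁴ − d_i⁴)/64 = π(19.4⁴ − 17.20⁴)/64 = 2.657×10^3 mm⁴
I = 2.657×10^3 mm⁴ = 2.657×10^-9 m⁴
Effective length L_e = K·L = 0.7 × 5.00 = 3.500 m
P_cr = π²EI / L_e² = π² × 110×10⁹ × 2.657×10^-9 / 3.500² = 235.5 N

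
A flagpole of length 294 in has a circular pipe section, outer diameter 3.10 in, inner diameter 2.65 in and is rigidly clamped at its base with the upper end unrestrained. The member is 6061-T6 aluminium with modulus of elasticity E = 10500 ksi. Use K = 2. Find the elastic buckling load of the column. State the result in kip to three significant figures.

P_cr ≈ 0.633 kip

d_o = 3.10 in, d_i = 2.65 in
I = π(d_o⁴ − d_i⁴)/64 = π(3.10⁴ − 2.650⁴)/64 = 2.113 in⁴
Effective length L_e = K·L = 2 × 294 = 588.0 in
P_cr = π²EI / L_e² = π² × 10500×10³ × 2.113 / 588.0² = 633.2 lb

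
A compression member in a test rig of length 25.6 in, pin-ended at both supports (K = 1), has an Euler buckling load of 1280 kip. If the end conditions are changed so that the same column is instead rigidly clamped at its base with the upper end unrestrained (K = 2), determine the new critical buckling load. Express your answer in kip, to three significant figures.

P_cr ∝ 1/K², so P_cr,new = P_cr,old × (K_old/K_new)² = 1280 × (1/2)²
= 1280 × 0.2500 = 320 kip

P_cr ≈ 320 kip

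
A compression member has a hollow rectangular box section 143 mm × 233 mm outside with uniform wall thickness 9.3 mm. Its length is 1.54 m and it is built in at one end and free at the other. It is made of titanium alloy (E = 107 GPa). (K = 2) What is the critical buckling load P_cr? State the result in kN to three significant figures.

Inner dimensions: h_i = 233 − 2×9.3 = 214.4 mm, b_i = 143 − 2×9.3 = 124.4 mm
Weak-axis I_min = (h_o·b_o³ − h_i·b_i³)/12 with b_o = 143, b_i = 124.4 mm (shorter outer/inner sides).
I_min = (233×143³ − 214.4×124.4³)/12 = 2.238×10^7 mm⁴
I = 2.238×10^7 mm⁴ = 2.238×10^-5 m⁴
Effective length L_e = K·L = 2 × 1.54 = 3.080 m
P_cr = π²EI / L_e² = π² × 107×10⁹ × 2.238×10^-5 / 3.080² = 2.492×10^6 N

P_cr ≈ 2490 kN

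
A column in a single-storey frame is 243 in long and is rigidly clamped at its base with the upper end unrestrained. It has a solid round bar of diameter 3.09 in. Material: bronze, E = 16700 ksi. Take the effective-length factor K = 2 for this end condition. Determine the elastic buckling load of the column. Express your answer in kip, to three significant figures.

P_cr ≈ 3.12 kip

I = πd⁴/64 = π×3.09⁴/64 = 4.475 in⁴
Effective length L_e = K·L = 2 × 243 = 486.0 in
P_cr = π²EI / L_e² = π² × 16700×10³ × 4.475 / 486.0² = 3.123×10^3 lb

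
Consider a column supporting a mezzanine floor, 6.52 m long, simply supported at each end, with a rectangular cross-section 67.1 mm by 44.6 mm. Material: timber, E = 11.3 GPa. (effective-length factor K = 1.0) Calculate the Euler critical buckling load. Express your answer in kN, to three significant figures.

P_cr ≈ 1.30 kN

Buckling occurs about the weak axis: I_min = h·b³/12 with b = 44.6 mm (the shorter side).
I_min = 67.1×44.6³/12 = 4.961×10^5 mm⁴
I = 4.961×10^5 mm⁴ = 4.961×10^-7 m⁴
Effective length L_e = K·L = 1 × 6.52 = 6.520 m
P_cr = π²EI / L_e² = π² × 11.3×10⁹ × 4.961×10^-7 / 6.520² = 1.301×10^3 N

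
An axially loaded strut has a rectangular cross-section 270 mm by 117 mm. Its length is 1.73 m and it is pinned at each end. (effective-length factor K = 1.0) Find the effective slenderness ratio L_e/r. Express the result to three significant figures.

λ ≈ 51.2

For a rectangle r_min = b/√12 = 117/√12 = 33.77 mm
L_e = K·L = 1 × 1.73 m = 1.730 m = 1730.0 mm
λ = L_e / r_min = 1730.0 / 33.77 = 51.2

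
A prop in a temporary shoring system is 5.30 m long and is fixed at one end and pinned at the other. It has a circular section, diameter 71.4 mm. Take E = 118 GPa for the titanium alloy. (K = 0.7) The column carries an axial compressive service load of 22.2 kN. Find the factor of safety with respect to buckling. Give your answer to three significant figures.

n ≈ 4.86

I = πd⁴/64 = π×71.4⁴/64 = 1.276×10^6 mm⁴
I = 1.276×10^6 mm⁴ = 1.276×10^-6 m⁴
Effective length L_e = K·L = 0.7 × 5.30 = 3.710 m
P_cr = π²EI / L_e² = π² × 118×10⁹ × 1.276×10^-6 / 3.710² = 1.079×10^5 N
Factor of safety n = P_cr / P = 107.94 / 22.2 = 4.86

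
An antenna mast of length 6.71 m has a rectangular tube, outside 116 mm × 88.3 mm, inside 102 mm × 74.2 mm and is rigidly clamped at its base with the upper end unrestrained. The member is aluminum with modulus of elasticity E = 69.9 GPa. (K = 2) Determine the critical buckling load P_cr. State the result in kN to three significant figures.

Weak-axis I_min = (h_o·b_o³ − h_i·b_i³)/12 with b_o = 88.3, b_i = 74.20 mm (shorter outer/inner sides).
I_min = (116×88.3³ − 102.0×74.20³)/12 = 3.183×10^6 mm⁴
I = 3.183×10^6 mm⁴ = 3.183×10^-6 m⁴
Effective length L_e = K·L = 2 × 6.71 = 13.42 m
P_cr = π²EI / L_e² = π² × 69.9×10⁹ × 3.183×10^-6 / 13.42² = 1.219×10^4 N

P_cr ≈ 12.2 kN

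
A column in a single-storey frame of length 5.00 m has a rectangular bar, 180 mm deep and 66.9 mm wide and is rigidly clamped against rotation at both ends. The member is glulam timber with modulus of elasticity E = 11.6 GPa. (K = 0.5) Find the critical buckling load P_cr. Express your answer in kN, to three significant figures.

Buckling occurs about the weak axis: I_min = h·b³/12 with b = 66.9 mm (the shorter side).
I_min = 180×66.9³/12 = 4.491×10^6 mm⁴
I = 4.491×10^6 mm⁴ = 4.491×10^-6 m⁴
Effective length L_e = K·L = 0.5 × 5.00 = 2.500 m
P_cr = π²EI / L_e² = π² × 11.6×10⁹ × 4.491×10^-6 / 2.500² = 8.227×10^4 N

P_cr ≈ 82.3 kN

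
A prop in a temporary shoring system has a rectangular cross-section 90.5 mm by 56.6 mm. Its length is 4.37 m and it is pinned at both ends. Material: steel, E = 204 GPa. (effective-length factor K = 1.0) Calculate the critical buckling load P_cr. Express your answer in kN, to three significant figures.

P_cr ≈ 144 kN

Buckling occurs about the weak axis: I_min = h·b³/12 with b = 56.6 mm (the shorter side).
I_min = 90.5×56.6³/12 = 1.367×10^6 mm⁴
I = 1.367×10^6 mm⁴ = 1.367×10^-6 m⁴
Effective length L_e = K·L = 1 × 4.37 = 4.370 m
P_cr = π²EI / L_e² = π² × 204×10⁹ × 1.367×10^-6 / 4.370² = 1.442×10^5 N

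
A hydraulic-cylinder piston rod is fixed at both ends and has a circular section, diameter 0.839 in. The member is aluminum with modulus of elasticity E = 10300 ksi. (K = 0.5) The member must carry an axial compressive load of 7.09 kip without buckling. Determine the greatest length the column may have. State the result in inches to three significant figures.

I = πd⁴/64 = π×0.839⁴/64 = 2.432×10^-2 in⁴
At the buckling limit P_cr = P = 7.090×10^3 lb
From P_cr = π²EI/(K·L)²:  L = (1/K)·√(π²EI/P_cr) = (1/0.5)·√(π²×1.03×10^7×2.432×10^-2/7.090×10^3)
L = 37.3 in

L_max ≈ 37.3 in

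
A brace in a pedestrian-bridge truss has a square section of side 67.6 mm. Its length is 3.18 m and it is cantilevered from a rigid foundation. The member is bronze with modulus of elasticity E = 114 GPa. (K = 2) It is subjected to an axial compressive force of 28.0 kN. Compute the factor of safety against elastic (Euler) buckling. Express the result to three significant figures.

n ≈ 1.73

I = a⁴/12 = 67.6⁴/12 = 1.740×10^6 mm⁴
I = 1.740×10^6 mm⁴ = 1.740×10^-6 m⁴
Effective length L_e = K·L = 2 × 3.18 = 6.360 m
P_cr = π²EI / L_e² = π² × 114×10⁹ × 1.740×10^-6 / 6.360² = 4.841×10^4 N
Factor of safety n = P_cr / P = 48.406 / 28.0 = 1.73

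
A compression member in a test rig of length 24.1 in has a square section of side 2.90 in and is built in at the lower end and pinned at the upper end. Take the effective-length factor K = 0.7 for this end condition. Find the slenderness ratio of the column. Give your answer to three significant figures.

λ ≈ 20.2

I = a⁴/12 = 2.90⁴/12 = 5.894 in⁴
A = 8.410 in²;  r_min = √(I/A) = √(5.894/8.410) = 0.8372 in
L_e = K·L = 0.7 × 24.1 = 16.87 in
λ = L_e / r_min = 16.870 / 0.8372 = 20.2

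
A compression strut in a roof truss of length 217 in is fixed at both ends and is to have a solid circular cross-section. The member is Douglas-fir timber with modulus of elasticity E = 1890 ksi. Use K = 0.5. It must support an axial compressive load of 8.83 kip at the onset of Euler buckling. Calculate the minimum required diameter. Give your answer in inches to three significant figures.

d ≈ 3.26 in

L_e = K·L = 0.5 × 217 = 108.5 in
Required I = P_cr·L_e²/(π²E) = 8.830×10^3 × 108.5² / (π² × 1.89×10^6) = 5.573 in⁴
Solid circle: I = πd⁴/64  ⇒  d = (64I/π)^(1/4) = (64×5.573/π)^(1/4) = 3.26 in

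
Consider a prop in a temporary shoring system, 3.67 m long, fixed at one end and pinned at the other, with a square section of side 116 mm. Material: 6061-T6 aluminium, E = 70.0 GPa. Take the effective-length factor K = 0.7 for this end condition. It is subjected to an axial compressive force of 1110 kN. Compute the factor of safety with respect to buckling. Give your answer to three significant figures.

I = a⁴/12 = 116⁴/12 = 1.509×10^7 mm⁴
I = 1.509×10^7 mm⁴ = 1.509×10^-5 m⁴
Effective length L_e = K·L = 0.7 × 3.67 = 2.569 m
P_cr = π²EI / L_e² = π² × 70.0×10⁹ × 1.509×10^-5 / 2.569² = 1.580×10^6 N
Factor of safety n = P_cr / P = 1579.5 / 1110 = 1.42

n ≈ 1.42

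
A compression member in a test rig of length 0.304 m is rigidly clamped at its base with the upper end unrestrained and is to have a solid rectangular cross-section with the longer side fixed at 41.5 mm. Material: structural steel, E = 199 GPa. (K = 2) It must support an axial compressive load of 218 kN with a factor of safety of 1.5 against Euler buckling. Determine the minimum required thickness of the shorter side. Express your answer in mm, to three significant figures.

Required P_cr = n·P = 1.5 × 218 = 327.0 kN
L_e = K·L = 2 × 0.304 = 0.6080 m
Required I = P_cr·L_e²/(π²E) = 3.270×10^5 × 0.6080² / (π² × 1.99×10^11) = 6.155×10^-8 m⁴
I_req = 6.155×10^4 mm⁴
Rectangle, weak axis: I_min = h·b³/12 with h = 41.5 mm fixed  ⇒  b = (12I/h)^(1/3) = 26.1 mm

b ≈ 26.1 mm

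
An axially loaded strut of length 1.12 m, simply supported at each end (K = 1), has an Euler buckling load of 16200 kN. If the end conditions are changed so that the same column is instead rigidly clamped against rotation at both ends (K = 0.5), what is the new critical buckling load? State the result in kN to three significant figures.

P_cr ∝ 1/K², so P_cr,new = P_cr,old × (K_old/K_new)² = 16200 × (1/0.5)²
= 16200 × 4.000 = 64800 kN

P_cr ≈ 64800 kN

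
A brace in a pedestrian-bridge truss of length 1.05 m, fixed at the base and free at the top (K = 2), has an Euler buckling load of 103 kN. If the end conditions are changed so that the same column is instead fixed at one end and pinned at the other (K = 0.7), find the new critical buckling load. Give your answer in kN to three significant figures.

P_cr ≈ 841 kN

P_cr ∝ 1/K², so P_cr,new = P_cr,old × (K_old/K_new)² = 103 × (2/0.7)²
= 103 × 8.163 = 841 kN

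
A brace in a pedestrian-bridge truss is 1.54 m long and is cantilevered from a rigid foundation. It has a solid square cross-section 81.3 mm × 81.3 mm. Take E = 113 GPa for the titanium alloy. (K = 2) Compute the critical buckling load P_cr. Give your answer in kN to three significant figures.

P_cr ≈ 428 kN

I = a⁴/12 = 81.3⁴/12 = 3.641×10^6 mm⁴
I = 3.641×10^6 mm⁴ = 3.641×10^-6 m⁴
Effective length L_e = K·L = 2 × 1.54 = 3.080 m
P_cr = π²EI / L_e² = π² × 113×10⁹ × 3.641×10^-6 / 3.080² = 4.280×10^5 N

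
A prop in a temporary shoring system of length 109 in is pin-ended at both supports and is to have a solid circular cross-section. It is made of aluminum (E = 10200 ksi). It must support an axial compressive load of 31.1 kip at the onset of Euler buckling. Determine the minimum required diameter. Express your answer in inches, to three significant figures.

L_e = K·L = 1 × 109 = 109.0 in
Required I = P_cr·L_e²/(π²E) = 3.110×10^4 × 109.0² / (π² × 1.02×10^7) = 3.670 in⁴
Solid circle: I = πd⁴/64  ⇒  d = (64I/π)^(1/4) = (64×3.670/π)^(1/4) = 2.94 in

d ≈ 2.94 in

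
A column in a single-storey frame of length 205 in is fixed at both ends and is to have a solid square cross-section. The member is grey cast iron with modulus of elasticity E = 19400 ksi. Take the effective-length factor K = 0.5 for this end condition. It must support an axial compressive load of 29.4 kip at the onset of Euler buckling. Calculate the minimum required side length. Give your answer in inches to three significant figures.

a ≈ 2.10 in

L_e = K·L = 0.5 × 205 = 102.5 in
Required I = P_cr·L_e²/(π²E) = 2.940×10^4 × 102.5² / (π² × 1.94×10^7) = 1.613 in⁴
Solid square: I = a⁴/12  ⇒  a = (12I)^(1/4) = (12×1.613)^(1/4) = 2.10 in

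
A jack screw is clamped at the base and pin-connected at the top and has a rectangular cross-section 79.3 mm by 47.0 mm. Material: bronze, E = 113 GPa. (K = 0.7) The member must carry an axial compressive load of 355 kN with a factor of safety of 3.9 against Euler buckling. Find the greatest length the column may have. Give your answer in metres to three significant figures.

L_max ≈ 1.06 m

Buckling occurs about the weak axis: I_min = h·b³/12 with b = 47.0 mm (the shorter side).
I_min = 79.3×47.0³/12 = 6.861×10^5 mm⁴
I = 6.861×10^-7 m⁴
Required critical load P_cr = n·P = 3.9 × 355 = 1384 kN = 1.385×10^6 N
From P_cr = π²EI/(K·L)²:  L = (1/K)·√(π²EI/P_cr) = (1/0.7)·√(π²×1.13×10^11×6.861×10^-7/1.385×10^6)
L = 1.06 m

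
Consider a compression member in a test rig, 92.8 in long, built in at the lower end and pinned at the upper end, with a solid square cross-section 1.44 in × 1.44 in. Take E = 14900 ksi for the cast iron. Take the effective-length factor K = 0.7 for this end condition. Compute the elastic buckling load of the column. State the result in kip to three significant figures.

P_cr ≈ 12.5 kip

I = a⁴/12 = 1.44⁴/12 = 0.3583 in⁴
Effective length L_e = K·L = 0.7 × 92.8 = 64.96 in
P_cr = π²EI / L_e² = π² × 14900×10³ × 0.3583 / 64.96² = 1.249×10^4 lb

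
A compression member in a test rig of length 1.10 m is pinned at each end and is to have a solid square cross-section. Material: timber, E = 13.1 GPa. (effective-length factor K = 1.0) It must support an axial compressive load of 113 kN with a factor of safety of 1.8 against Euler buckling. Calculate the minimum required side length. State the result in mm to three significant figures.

a ≈ 69.1 mm

Required P_cr = n·P = 1.8 × 113 = 203.4 kN
L_e = K·L = 1 × 1.10 = 1.100 m
Required I = P_cr·L_e²/(π²E) = 2.034×10^5 × 1.100² / (π² × 1.31×10^10) = 1.904×10^-6 m⁴
I_req = 1.904×10^6 mm⁴
Solid square: I = a⁴/12  ⇒  a = (12I)^(1/4) = (12×1.904×10^6)^(1/4) = 69.1 mm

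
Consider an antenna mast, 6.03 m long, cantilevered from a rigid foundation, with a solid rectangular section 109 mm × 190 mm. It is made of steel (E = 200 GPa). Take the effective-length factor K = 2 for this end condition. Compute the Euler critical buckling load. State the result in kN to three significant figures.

Buckling occurs about the weak axis: I_min = h·b³/12 with b = 109 mm (the shorter side).
I_min = 190×109³/12 = 2.050×10^7 mm⁴
I = 2.050×10^7 mm⁴ = 2.050×10^-5 m⁴
Effective length L_e = K·L = 2 × 6.03 = 12.06 m
P_cr = π²EI / L_e² = π² × 200×10⁹ × 2.050×10^-5 / 12.06² = 2.783×10^5 N

P_cr ≈ 278 kN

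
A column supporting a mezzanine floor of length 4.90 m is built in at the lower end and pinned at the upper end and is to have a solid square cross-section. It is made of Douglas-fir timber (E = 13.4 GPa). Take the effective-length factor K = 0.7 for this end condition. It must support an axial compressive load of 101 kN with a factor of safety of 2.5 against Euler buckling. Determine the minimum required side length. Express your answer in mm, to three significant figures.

Required P_cr = n·P = 2.5 × 101 = 252.5 kN
L_e = K·L = 0.7 × 4.90 = 3.430 m
Required I = P_cr·L_e²/(π²E) = 2.525×10^5 × 3.430² / (π² × 1.34×10^10) = 2.246×10^-5 m⁴
I_req = 2.246×10^7 mm⁴
Solid square: I = a⁴/12  ⇒  a = (12I)^(1/4) = (12×2.246×10^7)^(1/4) = 128 mm

a ≈ 128 mm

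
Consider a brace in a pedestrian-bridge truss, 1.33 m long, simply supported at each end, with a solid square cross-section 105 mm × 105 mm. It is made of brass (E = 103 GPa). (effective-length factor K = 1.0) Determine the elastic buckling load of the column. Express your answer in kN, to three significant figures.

I = a⁴/12 = 105⁴/12 = 1.013×10^7 mm⁴
I = 1.013×10^7 mm⁴ = 1.013×10^-5 m⁴
Effective length L_e = K·L = 1 × 1.33 = 1.330 m
P_cr = π²EI / L_e² = π² × 103×10⁹ × 1.013×10^-5 / 1.330² = 5.821×10^6 N

P_cr ≈ 5820 kN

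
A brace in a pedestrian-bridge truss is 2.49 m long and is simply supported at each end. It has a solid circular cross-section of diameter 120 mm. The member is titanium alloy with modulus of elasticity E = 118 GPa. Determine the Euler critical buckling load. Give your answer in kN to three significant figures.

I = πd⁴/64 = π×120⁴/64 = 1.018×10^7 mm⁴
I = 1.018×10^7 mm⁴ = 1.018×10^-5 m⁴
Effective length L_e = K·L = 1 × 2.49 = 2.490 m
P_cr = π²EI / L_e² = π² × 118×10⁹ × 1.018×10^-5 / 2.490² = 1.912×10^6 N

P_cr ≈ 1910 kN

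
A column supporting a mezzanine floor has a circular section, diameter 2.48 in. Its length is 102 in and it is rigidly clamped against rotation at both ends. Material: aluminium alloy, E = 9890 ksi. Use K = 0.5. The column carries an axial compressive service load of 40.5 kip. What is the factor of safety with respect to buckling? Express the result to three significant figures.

I = πd⁴/64 = π×2.48⁴/64 = 1.857 in⁴
Effective length L_e = K·L = 0.5 × 102 = 51.00 in
P_cr = π²EI / L_e² = π² × 9890×10³ × 1.857 / 51.00² = 6.968×10^4 lb
Factor of safety n = P_cr / P = 69.684 / 40.5 = 1.72

n ≈ 1.72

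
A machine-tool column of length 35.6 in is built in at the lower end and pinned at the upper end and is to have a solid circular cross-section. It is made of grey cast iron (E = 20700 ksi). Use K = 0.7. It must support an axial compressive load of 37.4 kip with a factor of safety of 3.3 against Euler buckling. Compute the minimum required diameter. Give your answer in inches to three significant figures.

d ≈ 1.66 in

Required P_cr = n·P = 3.3 × 37.4 = 123.4 kip
L_e = K·L = 0.7 × 35.6 = 24.92 in
Required I = P_cr·L_e²/(π²E) = 1.234×10^5 × 24.92² / (π² × 2.07×10^7) = 0.3752 in⁴
Solid circle: I = πd⁴/64  ⇒  d = (64I/π)^(1/4) = (64×0.3752/π)^(1/4) = 1.66 in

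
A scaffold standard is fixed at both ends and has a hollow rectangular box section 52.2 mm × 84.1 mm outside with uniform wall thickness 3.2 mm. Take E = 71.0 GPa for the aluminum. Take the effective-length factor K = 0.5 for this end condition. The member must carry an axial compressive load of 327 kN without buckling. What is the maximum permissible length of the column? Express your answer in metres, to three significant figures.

Inner dimensions: h_i = 84.1 − 2×3.2 = 77.70 mm, b_i = 52.2 − 2×3.2 = 45.80 mm
Weak-axis I_min = (h_o·b_o³ − h_i·b_i³)/12 with b_o = 52.2, b_i = 45.80 mm (shorter outer/inner sides).
I_min = (84.1×52.2³ − 77.70×45.80³)/12 = 3.748×10^5 mm⁴
I = 3.748×10^-7 m⁴
At the buckling limit P_cr = P = 3.270×10^5 N
From P_cr = π²EI/(K·L)²:  L = (1/K)·√(π²EI/P_cr) = (1/0.5)·√(π²×7.10×10^10×3.748×10^-7/3.270×10^5)
L = 1.79 m

L_max ≈ 1.79 m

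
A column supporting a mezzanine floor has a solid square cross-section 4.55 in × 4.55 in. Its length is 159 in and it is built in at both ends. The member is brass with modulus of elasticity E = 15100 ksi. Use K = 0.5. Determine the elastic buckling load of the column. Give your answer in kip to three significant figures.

P_cr ≈ 842 kip

I = a⁴/12 = 4.55⁴/12 = 35.72 in⁴
Effective length L_e = K·L = 0.5 × 159 = 79.50 in
P_cr = π²EI / L_e² = π² × 15100×10³ × 35.72 / 79.50² = 8.422×10^5 lb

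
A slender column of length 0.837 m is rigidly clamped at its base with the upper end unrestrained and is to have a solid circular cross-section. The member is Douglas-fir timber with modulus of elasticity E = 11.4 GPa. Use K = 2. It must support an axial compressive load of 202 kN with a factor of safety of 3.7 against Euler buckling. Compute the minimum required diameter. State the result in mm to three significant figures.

d ≈ 140 mm

Required P_cr = n·P = 3.7 × 202 = 747.4 kN
L_e = K·L = 2 × 0.837 = 1.674 m
Required I = P_cr·L_e²/(π²E) = 7.474×10^5 × 1.674² / (π² × 1.14×10^10) = 1.861×10^-5 m⁴
I_req = 1.861×10^7 mm⁴
Solid circle: I = πd⁴/64  ⇒  d = (64I/π)^(1/4) = (64×1.861×10^7/π)^(1/4) = 140 mm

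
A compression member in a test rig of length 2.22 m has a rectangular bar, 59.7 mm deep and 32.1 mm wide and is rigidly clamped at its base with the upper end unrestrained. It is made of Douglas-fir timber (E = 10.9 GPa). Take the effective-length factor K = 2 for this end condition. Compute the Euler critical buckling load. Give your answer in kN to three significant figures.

Buckling occurs about the weak axis: I_min = h·b³/12 with b = 32.1 mm (the shorter side).
I_min = 59.7×32.1³/12 = 1.646×10^5 mm⁴
I = 1.646×10^5 mm⁴ = 1.646×10^-7 m⁴
Effective length L_e = K·L = 2 × 2.22 = 4.440 m
P_cr = π²EI / L_e² = π² × 10.9×10⁹ × 1.646×10^-7 / 4.440² = 898.0 N

P_cr ≈ 0.898 kN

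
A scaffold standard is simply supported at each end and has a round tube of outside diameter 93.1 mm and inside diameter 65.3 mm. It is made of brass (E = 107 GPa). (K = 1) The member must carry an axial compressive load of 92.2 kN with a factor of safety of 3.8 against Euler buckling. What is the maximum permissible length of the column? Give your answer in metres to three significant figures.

L_max ≈ 2.90 m

d_o = 93.1 mm, d_i = 65.3 mm
I = π(d_o⁴ − d_i⁴)/64 = π(93.1⁴ − 65.30⁴)/64 = 2.795×10^6 mm⁴
I = 2.795×10^-6 m⁴
Required critical load P_cr = n·P = 3.8 × 92.2 = 350.4 kN = 3.504×10^5 N
From P_cr = π²EI/(K·L)²:  L = (1/K)·√(π²EI/P_cr) = (1/1)·√(π²×1.07×10^11×2.795×10^-6/3.504×10^5)
L = 2.90 m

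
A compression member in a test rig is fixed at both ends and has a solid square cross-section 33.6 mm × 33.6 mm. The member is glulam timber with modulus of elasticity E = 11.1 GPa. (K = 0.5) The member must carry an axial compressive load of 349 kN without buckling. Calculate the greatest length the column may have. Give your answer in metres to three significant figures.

L_max ≈ 0.365 m

I = a⁴/12 = 33.6⁴/12 = 1.062×10^5 mm⁴
I = 1.062×10^-7 m⁴
At the buckling limit P_cr = P = 3.490×10^5 N
From P_cr = π²EI/(K·L)²:  L = (1/K)·√(π²EI/P_cr) = (1/0.5)·√(π²×1.11×10^10×1.062×10^-7/3.490×10^5)
L = 0.365 m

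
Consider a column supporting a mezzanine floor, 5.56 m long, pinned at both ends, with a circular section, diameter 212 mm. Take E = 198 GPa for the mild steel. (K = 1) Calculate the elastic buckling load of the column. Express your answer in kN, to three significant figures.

I = πd⁴/64 = π×212⁴/64 = 9.915×10^7 mm⁴
I = 9.915×10^7 mm⁴ = 9.915×10^-5 m⁴
Effective length L_e = K·L = 1 × 5.56 = 5.560 m
P_cr = π²EI / L_e² = π² × 198×10⁹ × 9.915×10^-5 / 5.560² = 6.268×10^6 N

P_cr ≈ 6270 kN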